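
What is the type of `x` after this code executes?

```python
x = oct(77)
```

oct() returns str representation

str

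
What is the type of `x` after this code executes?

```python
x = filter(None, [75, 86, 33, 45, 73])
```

filter() returns a filter object

filter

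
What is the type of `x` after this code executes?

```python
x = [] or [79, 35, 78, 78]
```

'or' returns first truthy value (list)

list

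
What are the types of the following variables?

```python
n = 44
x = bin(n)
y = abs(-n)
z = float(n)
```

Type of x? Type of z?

bin() returns str; float() returns float

str, float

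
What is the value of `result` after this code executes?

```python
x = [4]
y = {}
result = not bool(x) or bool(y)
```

x = [4]; y = {}; result = False

False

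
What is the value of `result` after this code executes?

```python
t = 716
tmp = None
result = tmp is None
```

t = 716; tmp = None; result = True

True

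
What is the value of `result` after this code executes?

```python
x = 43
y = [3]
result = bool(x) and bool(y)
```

x = 43; y = [3]; result = True

True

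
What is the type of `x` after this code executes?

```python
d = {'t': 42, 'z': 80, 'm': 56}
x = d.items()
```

dict.items() returns dict_items view

dict_items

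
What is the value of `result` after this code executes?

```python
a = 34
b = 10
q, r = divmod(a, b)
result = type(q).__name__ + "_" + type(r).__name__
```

a is int; b is int; q is int; r is int; result = 'int_int'

'int_int'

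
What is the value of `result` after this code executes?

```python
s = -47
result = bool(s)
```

s = -47; result = True

True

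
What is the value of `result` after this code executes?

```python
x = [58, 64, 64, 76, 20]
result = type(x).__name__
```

x is list; result = 'list'

'list'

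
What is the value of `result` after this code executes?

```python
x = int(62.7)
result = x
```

x = 62; result = 62

62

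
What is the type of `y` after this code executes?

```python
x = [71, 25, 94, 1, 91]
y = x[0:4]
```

Slicing a list returns a list

list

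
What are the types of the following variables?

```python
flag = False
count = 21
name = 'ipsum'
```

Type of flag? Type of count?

flag is assigned the constant False, which has type bool; count is assigned a bare integer (no decimal point), so it is an int

bool, int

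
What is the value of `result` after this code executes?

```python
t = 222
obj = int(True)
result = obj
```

t = 222; obj = 1; result = 1

1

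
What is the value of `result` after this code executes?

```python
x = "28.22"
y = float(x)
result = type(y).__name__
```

x is str; y is float; result = 'float'

'float'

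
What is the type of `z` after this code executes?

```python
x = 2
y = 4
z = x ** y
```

positive int ** positive int = int

int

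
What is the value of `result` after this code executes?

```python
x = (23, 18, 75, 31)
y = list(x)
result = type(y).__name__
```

x is tuple; y is list; result = 'list'

'list'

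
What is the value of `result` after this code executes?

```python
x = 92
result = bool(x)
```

x = 92; result = True

True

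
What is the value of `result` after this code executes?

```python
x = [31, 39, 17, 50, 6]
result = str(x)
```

x = [31, 39, 17, 50, 6]; result = '[31, 39, 17, 50, 6]'

'[31, 39, 17, 50, 6]'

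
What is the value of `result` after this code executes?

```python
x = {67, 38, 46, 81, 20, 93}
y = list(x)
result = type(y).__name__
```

x is set; y is list; result = 'list'

'list'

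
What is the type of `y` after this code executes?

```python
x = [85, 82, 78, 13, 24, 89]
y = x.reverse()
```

list.reverse() returns None

NoneType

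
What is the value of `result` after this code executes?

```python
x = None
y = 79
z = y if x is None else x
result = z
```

x = None; y = 79; z = 79; result = 79

79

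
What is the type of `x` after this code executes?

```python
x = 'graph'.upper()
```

str.upper() returns str

str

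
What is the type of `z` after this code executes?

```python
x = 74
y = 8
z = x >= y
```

Comparison returns bool

bool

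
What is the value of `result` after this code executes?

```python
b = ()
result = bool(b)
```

b = (); result = False

False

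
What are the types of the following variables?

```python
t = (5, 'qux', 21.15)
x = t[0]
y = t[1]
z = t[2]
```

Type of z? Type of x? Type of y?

tuple[2] is float; tuple[0] is int; tuple[1] is str

float, int, str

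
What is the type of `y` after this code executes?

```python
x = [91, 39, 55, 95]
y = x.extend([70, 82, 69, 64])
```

list.extend() returns None

NoneType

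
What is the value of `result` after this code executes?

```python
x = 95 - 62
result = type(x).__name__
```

x is int; result = 'int'

'int'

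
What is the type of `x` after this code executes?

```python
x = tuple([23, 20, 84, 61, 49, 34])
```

tuple() constructor returns tuple

tuple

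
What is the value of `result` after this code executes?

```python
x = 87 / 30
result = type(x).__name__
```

x is float; result = 'float'

'float'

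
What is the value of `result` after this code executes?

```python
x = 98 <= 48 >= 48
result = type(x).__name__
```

x is bool; result = 'bool'

'bool'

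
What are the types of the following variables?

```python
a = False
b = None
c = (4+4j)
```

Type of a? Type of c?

a is assigned the constant False, which has type bool; c is assigned (4+4j), an int plus an imaginary literal (j suffix), which evaluates to complex

bool, complex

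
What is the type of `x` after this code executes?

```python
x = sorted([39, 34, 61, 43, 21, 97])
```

sorted() always returns list

list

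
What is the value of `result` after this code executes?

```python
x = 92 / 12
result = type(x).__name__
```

x is float; result = 'float'

'float'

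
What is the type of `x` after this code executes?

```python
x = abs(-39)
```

abs() of int returns int

int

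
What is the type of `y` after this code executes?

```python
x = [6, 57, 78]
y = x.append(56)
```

list.append() returns None (mutates in place)

NoneType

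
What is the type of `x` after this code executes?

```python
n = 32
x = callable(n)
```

callable() returns bool

bool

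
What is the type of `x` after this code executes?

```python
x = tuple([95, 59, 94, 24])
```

tuple() constructor returns tuple

tuple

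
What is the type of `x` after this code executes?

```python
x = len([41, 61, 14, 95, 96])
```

len() always returns int

int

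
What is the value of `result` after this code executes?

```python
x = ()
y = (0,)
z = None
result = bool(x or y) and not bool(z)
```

x = (); y = (0,); z = None; result = True

True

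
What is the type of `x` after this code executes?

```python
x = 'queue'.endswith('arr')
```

str.endswith() returns bool

bool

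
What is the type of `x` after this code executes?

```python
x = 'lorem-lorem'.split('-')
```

str.split() returns list

list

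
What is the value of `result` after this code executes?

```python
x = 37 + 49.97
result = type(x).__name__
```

x is float; result = 'float'

'float'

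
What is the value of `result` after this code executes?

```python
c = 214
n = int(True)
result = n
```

c = 214; n = 1; result = 1

1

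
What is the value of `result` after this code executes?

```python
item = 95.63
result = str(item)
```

item = 95.63; result = '95.63'

'95.63'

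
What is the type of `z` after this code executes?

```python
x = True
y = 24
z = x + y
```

bool + int = int (bool is subclass of int)

int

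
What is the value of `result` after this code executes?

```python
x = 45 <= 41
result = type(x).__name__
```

x is bool; result = 'bool'

'bool'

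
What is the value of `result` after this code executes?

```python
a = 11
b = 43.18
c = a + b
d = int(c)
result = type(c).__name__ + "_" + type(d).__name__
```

a is int; b is float; c is float; d is int; result = 'float_int'

'float_int'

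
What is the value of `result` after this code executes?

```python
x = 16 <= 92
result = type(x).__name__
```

x is bool; result = 'bool'

'bool'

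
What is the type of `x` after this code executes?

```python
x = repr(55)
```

repr() returns str

str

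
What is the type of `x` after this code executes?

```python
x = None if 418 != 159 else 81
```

418 != 159 is True, so the if branch is taken

NoneType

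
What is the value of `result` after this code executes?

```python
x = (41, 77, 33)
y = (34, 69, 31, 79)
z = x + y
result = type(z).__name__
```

x is tuple; y is tuple; z is tuple; result = 'tuple'

'tuple'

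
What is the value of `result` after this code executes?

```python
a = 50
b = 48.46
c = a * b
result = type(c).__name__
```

a is int; b is float; c is float; result = 'float'

'float'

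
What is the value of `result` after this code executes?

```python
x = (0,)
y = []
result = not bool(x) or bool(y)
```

x = (0,); y = []; result = False

False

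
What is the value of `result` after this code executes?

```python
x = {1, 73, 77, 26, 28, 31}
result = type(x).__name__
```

x is set; result = 'set'

'set'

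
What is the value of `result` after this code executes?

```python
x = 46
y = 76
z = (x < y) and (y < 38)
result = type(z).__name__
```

x is int; y is int; z is bool; result = 'bool'

'bool'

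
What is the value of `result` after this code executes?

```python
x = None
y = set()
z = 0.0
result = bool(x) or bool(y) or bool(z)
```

x = None; y = set(); z = 0.0; result = False

False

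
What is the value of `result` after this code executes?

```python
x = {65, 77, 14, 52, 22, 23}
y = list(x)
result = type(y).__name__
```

x is set; y is list; result = 'list'

'list'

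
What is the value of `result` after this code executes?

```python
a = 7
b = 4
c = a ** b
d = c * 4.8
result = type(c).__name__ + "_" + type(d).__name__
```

a is int; b is int; c is int; d is float; result = 'int_float'

'int_float'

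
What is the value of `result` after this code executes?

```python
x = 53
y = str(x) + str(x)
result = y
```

x = 53; y = '5353'; result = '5353'

'5353'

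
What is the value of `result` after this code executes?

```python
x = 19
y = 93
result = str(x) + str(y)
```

x = 19; y = 93; result = '1993'

'1993'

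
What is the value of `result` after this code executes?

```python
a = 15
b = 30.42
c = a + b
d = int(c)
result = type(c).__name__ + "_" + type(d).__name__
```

a is int; b is float; c is float; d is int; result = 'float_int'

'float_int'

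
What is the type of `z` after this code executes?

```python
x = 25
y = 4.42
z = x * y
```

int * float = float

float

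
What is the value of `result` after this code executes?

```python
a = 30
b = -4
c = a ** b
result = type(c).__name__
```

a is int; b is int; c is float; result = 'float'

'float'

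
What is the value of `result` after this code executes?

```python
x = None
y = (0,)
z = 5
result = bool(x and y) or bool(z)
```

x = None; y = (0,); z = 5; result = True

True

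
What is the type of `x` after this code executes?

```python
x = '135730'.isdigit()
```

str.isdigit() returns bool

bool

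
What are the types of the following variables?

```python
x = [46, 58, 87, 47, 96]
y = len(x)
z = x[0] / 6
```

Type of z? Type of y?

int / int = float; len() returns int

float, int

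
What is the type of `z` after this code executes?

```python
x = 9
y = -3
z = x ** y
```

int ** negative = float

float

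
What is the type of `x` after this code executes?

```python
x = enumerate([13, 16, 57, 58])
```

enumerate() returns an enumerate object

enumerate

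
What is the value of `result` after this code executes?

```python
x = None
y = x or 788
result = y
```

x = None; y = 788; result = 788

788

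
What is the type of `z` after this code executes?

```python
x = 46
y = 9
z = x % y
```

int % int = int

int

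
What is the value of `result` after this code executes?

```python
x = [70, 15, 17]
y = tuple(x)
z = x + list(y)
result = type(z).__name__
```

x is list; y is tuple; z is list; result = 'list'

'list'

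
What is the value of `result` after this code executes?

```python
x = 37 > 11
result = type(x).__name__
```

x is bool; result = 'bool'

'bool'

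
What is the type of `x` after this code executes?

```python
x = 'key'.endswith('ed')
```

str.endswith() returns bool

bool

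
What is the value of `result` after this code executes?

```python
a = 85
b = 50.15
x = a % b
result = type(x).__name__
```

a is int; b is float; x is float; result = 'float'

'float'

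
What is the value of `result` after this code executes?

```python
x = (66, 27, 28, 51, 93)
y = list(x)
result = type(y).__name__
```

x is tuple; y is list; result = 'list'

'list'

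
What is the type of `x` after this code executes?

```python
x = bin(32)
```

bin() returns str representation

str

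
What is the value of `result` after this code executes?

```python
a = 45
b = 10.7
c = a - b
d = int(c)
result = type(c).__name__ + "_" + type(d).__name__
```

a is int; b is float; c is float; d is int; result = 'float_int'

'float_int'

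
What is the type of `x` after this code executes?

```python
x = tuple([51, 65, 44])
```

tuple() constructor returns tuple

tuple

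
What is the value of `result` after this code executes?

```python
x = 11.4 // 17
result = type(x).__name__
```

x is float; result = 'float'

'float'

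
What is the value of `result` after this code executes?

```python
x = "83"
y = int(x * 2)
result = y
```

x = '83'; y = 8383; result = 8383

8383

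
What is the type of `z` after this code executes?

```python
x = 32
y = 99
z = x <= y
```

Comparison returns bool

bool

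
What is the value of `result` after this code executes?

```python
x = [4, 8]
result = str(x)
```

x = [4, 8]; result = '[4, 8]'

'[4, 8]'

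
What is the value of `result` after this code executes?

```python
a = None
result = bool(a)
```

a = None; result = False

False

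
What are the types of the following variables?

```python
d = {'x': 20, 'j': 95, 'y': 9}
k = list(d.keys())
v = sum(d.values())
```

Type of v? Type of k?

sum of ints is int; list() converts to list

int, list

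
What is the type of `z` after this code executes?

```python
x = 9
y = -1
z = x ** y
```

int ** negative = float

float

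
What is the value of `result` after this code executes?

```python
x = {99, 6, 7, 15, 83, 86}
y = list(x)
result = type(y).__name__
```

x is set; y is list; result = 'list'

'list'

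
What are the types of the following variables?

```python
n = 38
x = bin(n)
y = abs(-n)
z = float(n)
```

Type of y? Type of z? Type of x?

abs() of int returns int; float() returns float; bin() returns str

int, float, str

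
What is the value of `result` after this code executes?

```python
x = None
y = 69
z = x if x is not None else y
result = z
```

x = None; y = 69; z = 69; result = 69

69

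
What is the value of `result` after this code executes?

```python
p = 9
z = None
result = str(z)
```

p = 9; z = None; result = 'None'

'None'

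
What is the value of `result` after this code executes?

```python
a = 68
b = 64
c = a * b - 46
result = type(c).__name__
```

a is int; b is int; c is int; result = 'int'

'int'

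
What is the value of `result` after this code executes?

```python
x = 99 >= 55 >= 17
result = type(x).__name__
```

x is bool; result = 'bool'

'bool'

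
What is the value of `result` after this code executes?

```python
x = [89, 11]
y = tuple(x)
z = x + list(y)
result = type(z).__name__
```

x is list; y is tuple; z is list; result = 'list'

'list'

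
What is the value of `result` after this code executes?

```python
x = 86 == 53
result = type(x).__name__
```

x is bool; result = 'bool'

'bool'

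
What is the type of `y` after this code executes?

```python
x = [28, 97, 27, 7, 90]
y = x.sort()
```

list.sort() returns None (mutates in place)

NoneType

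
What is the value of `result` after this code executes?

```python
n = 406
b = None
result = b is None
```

n = 406; b = None; result = True

True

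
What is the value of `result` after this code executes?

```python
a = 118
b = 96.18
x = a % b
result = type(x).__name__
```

a is int; b is float; x is float; result = 'float'

'float'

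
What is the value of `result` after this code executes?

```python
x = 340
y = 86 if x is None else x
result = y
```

x = 340; y = 340; result = 340

340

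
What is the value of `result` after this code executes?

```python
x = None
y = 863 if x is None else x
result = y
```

x = None; y = 863; result = 863

863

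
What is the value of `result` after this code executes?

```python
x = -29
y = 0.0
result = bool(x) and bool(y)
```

x = -29; y = 0.0; result = False

False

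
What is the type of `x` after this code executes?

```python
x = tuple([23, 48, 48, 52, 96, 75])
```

tuple() constructor returns tuple

tuple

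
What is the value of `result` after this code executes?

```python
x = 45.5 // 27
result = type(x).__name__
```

x is float; result = 'float'

'float'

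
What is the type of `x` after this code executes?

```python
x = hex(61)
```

hex() returns str representation

str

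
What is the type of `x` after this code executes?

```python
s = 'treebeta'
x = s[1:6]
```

Slicing a str returns str

str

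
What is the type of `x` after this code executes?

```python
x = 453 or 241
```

'or' returns first truthy value (int)

int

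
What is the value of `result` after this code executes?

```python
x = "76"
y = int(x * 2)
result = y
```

x = '76'; y = 7676; result = 7676

7676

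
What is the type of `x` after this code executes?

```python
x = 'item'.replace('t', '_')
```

str.replace() returns str

str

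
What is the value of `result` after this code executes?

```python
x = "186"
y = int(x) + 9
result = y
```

x = '186'; y = 195; result = 195

195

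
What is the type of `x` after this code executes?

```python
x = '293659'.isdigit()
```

str.isdigit() returns bool

bool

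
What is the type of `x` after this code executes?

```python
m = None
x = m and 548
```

'and' returns first falsy value (None)

NoneType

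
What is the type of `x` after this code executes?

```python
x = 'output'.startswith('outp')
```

str.startswith() returns bool

bool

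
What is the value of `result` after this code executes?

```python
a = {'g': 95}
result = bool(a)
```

a = {'g': 95}; result = True

True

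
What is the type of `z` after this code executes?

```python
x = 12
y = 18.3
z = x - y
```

int - float = float

float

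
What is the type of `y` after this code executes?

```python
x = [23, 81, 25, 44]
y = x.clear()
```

list.clear() returns None

NoneType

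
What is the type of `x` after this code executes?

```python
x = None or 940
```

'or' with None returns the other truthy value

int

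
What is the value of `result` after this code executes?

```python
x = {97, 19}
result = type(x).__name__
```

x is set; result = 'set'

'set'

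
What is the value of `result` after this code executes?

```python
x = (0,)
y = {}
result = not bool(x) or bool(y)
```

x = (0,); y = {}; result = False

False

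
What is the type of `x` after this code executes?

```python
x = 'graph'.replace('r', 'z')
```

str.replace() returns str

str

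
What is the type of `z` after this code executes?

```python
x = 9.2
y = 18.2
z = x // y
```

float // float = float

float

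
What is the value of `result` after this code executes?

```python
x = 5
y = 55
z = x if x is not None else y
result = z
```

x = 5; y = 55; z = 5; result = 5

5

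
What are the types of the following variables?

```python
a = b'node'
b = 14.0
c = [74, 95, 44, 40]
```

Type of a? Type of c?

a is assigned a bytes literal (b'...' prefix); c is assigned a list literal (square brackets)

bytes, list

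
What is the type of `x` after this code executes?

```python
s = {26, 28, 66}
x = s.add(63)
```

set.add() returns None (mutates in place)

NoneType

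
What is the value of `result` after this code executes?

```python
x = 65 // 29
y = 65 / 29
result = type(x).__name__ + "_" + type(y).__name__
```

x is int; y is float; result = 'int_float'

'int_float'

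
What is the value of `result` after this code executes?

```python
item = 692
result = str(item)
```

item = 692; result = '692'

'692'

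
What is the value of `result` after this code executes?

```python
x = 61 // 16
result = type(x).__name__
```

x is int; result = 'int'

'int'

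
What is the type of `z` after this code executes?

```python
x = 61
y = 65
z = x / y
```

int / int = float

float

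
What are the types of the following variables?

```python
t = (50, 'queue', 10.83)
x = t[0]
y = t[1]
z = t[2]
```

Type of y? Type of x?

tuple[1] is str; tuple[0] is int

str, int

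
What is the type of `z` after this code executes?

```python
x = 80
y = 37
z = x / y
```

int / int = float

float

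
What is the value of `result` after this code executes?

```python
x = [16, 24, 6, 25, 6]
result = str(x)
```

x = [16, 24, 6, 25, 6]; result = '[16, 24, 6, 25, 6]'

'[16, 24, 6, 25, 6]'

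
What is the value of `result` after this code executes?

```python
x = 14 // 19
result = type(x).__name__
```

x is int; result = 'int'

'int'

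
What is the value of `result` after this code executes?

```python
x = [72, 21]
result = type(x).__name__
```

x is list; result = 'list'

'list'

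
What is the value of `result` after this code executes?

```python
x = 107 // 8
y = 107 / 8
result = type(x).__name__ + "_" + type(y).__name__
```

x is int; y is float; result = 'int_float'

'int_float'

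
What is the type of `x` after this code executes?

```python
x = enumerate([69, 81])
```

enumerate() returns an enumerate object

enumerate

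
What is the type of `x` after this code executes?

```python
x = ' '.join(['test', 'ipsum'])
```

str.join() returns str

str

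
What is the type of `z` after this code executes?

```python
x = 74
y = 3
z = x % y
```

int % int = int

int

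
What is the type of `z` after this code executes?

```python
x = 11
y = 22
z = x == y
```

Equality comparison returns bool

bool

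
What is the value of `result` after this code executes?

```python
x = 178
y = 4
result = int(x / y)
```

x = 178; y = 4; result = 44

44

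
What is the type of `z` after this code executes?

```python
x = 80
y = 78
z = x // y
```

int // int = int

int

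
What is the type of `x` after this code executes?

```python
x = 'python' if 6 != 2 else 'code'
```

Both branches of conditional are str

str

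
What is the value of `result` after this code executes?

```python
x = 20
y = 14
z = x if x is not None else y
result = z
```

x = 20; y = 14; z = 20; result = 20

20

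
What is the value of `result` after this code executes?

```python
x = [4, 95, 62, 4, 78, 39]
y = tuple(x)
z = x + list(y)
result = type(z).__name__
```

x is list; y is tuple; z is list; result = 'list'

'list'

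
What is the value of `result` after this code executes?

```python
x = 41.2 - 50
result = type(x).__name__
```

x is float; result = 'float'

'float'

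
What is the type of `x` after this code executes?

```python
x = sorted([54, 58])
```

sorted() always returns list

list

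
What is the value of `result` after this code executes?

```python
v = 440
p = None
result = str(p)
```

v = 440; p = None; result = 'None'

'None'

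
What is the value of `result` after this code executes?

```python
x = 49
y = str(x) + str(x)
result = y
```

x = 49; y = '4949'; result = '4949'

'4949'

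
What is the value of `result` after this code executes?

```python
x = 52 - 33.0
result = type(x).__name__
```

x is float; result = 'float'

'float'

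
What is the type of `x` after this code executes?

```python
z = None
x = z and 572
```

'and' returns first falsy value (None)

NoneType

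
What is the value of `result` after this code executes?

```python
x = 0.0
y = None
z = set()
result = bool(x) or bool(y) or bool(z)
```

x = 0.0; y = None; z = set(); result = False

False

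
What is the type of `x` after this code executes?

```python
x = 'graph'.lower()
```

str.lower() returns str

str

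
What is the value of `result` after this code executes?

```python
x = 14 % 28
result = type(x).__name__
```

x is int; result = 'int'

'int'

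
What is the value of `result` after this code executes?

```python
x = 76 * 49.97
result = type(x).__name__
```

x is float; result = 'float'

'float'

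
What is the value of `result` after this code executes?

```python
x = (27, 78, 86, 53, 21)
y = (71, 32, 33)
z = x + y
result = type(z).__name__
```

x is tuple; y is tuple; z is tuple; result = 'tuple'

'tuple'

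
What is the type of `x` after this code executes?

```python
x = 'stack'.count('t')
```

str.count() returns int

int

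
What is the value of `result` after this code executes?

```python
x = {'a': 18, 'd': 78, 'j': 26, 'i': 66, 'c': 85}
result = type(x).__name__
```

x is dict; result = 'dict'

'dict'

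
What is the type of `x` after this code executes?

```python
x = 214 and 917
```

'and' with truthy values returns last operand (int)

int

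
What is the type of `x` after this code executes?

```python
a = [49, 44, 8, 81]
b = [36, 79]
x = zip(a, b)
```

zip() returns a zip object

zip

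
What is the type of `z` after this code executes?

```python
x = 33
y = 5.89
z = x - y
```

int - float = float

float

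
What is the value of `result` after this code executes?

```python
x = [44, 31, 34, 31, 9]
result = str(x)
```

x = [44, 31, 34, 31, 9]; result = '[44, 31, 34, 31, 9]'

'[44, 31, 34, 31, 9]'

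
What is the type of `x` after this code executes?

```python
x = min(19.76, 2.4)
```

min() of floats returns float

float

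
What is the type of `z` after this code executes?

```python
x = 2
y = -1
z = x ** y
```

int ** negative = float

float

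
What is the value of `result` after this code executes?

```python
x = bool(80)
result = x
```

x = True; result = True

True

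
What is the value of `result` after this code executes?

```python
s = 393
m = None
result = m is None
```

s = 393; m = None; result = True

True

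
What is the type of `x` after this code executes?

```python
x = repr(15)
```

repr() returns str

str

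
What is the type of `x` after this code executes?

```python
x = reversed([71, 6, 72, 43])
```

reversed() on a list returns list_reverseiterator

list_reverseiterator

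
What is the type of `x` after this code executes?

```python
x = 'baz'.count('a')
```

str.count() returns int

int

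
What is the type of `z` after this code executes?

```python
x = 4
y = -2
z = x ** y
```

int ** negative = float

float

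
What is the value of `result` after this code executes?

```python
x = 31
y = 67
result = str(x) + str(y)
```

x = 31; y = 67; result = '3167'

'3167'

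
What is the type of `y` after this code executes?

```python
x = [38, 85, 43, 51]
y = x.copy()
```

list.copy() returns list

list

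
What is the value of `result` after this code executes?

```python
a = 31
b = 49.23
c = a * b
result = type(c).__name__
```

a is int; b is float; c is float; result = 'float'

'float'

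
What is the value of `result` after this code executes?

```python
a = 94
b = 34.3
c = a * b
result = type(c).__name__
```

a is int; b is float; c is float; result = 'float'

'float'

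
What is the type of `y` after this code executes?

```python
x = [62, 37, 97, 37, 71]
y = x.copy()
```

list.copy() returns list

list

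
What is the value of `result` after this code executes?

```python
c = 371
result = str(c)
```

c = 371; result = '371'

'371'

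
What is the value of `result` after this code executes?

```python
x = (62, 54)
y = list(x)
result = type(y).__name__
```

x is tuple; y is list; result = 'list'

'list'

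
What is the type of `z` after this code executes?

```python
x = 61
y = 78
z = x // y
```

int // int = int

int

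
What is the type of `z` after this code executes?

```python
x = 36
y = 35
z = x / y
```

int / int = float

float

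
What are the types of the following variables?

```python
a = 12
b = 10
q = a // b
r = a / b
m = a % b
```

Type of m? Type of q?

% of ints returns int; // returns int

int, int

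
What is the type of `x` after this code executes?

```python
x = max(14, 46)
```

max() of ints returns int

int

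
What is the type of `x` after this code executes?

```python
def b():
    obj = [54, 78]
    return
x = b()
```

Bare return returns None

NoneType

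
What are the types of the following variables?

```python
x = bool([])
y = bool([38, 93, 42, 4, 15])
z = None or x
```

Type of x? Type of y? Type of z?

bool() returns bool; bool() returns bool; None or bool returns the bool

bool, bool, bool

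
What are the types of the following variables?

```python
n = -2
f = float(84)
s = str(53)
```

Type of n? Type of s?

n is assigned a bare integer (no decimal point), so it is an int; s is assigned the result of calling str(), which returns a str

int, str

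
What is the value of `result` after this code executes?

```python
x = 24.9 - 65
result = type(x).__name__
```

x is float; result = 'float'

'float'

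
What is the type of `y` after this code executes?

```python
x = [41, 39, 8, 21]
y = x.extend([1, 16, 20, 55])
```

list.extend() returns None

NoneType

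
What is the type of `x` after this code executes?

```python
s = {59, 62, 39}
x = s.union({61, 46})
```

set.union() returns a new set

set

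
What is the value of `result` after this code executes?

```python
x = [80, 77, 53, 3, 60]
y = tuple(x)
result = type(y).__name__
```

x is list; y is tuple; result = 'tuple'

'tuple'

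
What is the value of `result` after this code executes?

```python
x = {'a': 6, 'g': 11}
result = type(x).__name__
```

x is dict; result = 'dict'

'dict'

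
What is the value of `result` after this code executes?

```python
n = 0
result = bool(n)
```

n = 0; result = False

False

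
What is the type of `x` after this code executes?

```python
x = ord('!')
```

ord() returns int (code point)

int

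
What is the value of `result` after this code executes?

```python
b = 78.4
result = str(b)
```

b = 78.4; result = '78.4'

'78.4'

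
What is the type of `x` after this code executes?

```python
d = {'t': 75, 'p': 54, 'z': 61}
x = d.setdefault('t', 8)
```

dict.setdefault() returns the (existing or default) value

int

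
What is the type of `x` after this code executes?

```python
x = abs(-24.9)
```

abs() of float returns float

float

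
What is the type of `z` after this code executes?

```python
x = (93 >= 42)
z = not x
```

'not' returns bool

bool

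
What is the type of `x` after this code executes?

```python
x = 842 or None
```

'or' returns first truthy value

int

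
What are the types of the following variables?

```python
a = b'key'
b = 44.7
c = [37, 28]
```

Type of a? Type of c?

a is assigned a bytes literal (b'...' prefix); c is assigned a list literal (square brackets)

bytes, list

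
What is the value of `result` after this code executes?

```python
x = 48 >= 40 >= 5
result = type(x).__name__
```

x is bool; result = 'bool'

'bool'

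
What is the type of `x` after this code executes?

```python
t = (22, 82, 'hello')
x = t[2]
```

Index 2 of tuple is a str literal

str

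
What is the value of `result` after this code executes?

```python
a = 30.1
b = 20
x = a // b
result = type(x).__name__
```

a is float; b is int; x is float; result = 'float'

'float'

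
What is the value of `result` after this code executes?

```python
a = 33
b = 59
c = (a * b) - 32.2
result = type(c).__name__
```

a is int; b is int; c is float; result = 'float'

'float'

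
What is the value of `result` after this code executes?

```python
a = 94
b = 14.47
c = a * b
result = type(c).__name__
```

a is int; b is float; c is float; result = 'float'

'float'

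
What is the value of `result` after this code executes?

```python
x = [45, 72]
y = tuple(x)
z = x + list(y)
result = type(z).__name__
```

x is list; y is tuple; z is list; result = 'list'

'list'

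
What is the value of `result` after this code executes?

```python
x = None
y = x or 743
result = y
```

x = None; y = 743; result = 743

743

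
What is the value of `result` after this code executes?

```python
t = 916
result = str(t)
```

t = 916; result = '916'

'916'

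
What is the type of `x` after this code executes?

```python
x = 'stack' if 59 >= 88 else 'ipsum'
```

Both branches of conditional are str

str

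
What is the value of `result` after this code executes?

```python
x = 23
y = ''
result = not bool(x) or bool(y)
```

x = 23; y = ''; result = False

False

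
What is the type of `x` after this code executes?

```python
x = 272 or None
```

'or' returns first truthy value

int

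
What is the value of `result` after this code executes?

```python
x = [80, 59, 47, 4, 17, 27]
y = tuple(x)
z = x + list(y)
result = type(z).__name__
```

x is list; y is tuple; z is list; result = 'list'

'list'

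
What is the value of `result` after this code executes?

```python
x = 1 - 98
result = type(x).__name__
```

x is int; result = 'int'

'int'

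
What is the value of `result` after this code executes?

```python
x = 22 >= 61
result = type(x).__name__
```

x is bool; result = 'bool'

'bool'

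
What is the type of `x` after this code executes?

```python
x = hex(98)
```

hex() returns str representation

str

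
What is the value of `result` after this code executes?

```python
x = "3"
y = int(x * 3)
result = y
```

x = '3'; y = 333; result = 333

333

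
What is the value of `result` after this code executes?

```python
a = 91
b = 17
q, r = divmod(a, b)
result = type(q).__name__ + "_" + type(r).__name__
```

a is int; b is int; q is int; r is int; result = 'int_int'

'int_int'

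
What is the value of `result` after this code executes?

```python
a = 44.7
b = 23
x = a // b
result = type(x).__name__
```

a is float; b is int; x is float; result = 'float'

'float'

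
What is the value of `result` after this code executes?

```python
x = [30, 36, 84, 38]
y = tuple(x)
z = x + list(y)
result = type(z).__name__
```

x is list; y is tuple; z is list; result = 'list'

'list'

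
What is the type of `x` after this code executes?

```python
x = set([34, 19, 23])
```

set() constructor returns set

set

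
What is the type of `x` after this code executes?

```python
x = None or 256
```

'or' with None returns the other truthy value

int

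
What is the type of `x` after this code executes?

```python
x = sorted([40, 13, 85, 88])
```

sorted() always returns list

list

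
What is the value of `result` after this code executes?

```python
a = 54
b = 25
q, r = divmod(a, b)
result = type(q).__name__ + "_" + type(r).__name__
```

a is int; b is int; q is int; r is int; result = 'int_int'

'int_int'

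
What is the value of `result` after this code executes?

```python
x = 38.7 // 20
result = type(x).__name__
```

x is float; result = 'float'

'float'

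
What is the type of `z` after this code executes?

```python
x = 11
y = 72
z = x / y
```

int / int = float

float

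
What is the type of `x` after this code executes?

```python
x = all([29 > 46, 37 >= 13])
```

all() returns bool

bool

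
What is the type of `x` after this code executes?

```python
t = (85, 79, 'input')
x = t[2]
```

Index 2 of tuple is a str literal

str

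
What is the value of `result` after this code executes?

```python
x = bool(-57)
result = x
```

x = True; result = True

True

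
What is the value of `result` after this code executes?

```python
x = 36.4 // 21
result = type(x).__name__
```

x is float; result = 'float'

'float'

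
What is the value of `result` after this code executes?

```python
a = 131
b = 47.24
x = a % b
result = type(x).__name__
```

a is int; b is float; x is float; result = 'float'

'float'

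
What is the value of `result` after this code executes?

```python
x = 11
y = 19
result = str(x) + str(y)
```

x = 11; y = 19; result = '1119'

'1119'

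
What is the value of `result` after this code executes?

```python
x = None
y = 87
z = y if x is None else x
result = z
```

x = None; y = 87; z = 87; result = 87

87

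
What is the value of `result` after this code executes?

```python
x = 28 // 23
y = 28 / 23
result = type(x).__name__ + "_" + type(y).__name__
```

x is int; y is float; result = 'int_float'

'int_float'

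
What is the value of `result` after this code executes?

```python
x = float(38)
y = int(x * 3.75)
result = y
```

x = 38.0; y = 142; result = 142

142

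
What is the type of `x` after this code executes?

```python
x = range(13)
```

range() returns a range object

range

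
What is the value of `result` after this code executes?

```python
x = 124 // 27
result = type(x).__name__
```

x is int; result = 'int'

'int'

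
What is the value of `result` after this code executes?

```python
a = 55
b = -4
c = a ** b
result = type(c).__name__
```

a is int; b is int; c is float; result = 'float'

'float'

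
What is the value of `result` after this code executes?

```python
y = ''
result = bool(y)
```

y = ''; result = False

False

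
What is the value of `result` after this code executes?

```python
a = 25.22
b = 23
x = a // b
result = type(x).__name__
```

a is float; b is int; x is float; result = 'float'

'float'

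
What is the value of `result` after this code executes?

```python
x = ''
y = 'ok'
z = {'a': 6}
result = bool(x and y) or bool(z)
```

x = ''; y = 'ok'; z = {'a': 6}; result = True

True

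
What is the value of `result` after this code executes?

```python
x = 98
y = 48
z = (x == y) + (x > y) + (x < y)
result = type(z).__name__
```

x is int; y is int; z is int; result = 'int'

'int'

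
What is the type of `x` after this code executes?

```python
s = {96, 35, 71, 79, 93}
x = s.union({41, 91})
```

set.union() returns a new set

set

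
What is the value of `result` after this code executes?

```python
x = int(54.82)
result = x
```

x = 54; result = 54

54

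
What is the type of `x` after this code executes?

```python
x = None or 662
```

'or' with None returns the other truthy value

int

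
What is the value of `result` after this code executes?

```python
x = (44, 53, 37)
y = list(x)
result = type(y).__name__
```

x is tuple; y is list; result = 'list'

'list'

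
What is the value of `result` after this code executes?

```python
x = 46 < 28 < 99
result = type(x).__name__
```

x is bool; result = 'bool'

'bool'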